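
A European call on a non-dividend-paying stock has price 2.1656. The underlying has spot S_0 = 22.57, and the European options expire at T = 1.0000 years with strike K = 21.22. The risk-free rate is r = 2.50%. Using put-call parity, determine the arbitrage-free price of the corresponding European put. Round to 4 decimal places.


Answer: Put price = 0.2917

Derivation:
Put-call parity: C - P = S_0 * exp(-qT) - K * exp(-rT).
S_0 * exp(-qT) = 22.5700 * 1.00000000 = 22.57000000
K * exp(-rT) = 21.2200 * 0.97530991 = 20.69607633
P = C - S*exp(-qT) + K*exp(-rT)
P = 2.1656 - 22.57000000 + 20.69607633 = 0.2917


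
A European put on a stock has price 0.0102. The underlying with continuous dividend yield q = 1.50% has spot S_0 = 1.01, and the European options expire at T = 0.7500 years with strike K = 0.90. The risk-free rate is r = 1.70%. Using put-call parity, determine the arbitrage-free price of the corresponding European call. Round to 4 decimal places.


Put-call parity: C - P = S_0 * exp(-qT) - K * exp(-rT).
S_0 * exp(-qT) = 1.0100 * 0.98881304 = 0.99870118
K * exp(-rT) = 0.9000 * 0.98733094 = 0.88859784
C = P + S*exp(-qT) - K*exp(-rT)
C = 0.0102 + 0.99870118 - 0.88859784 = 0.1203

Answer: Call price = 0.1203


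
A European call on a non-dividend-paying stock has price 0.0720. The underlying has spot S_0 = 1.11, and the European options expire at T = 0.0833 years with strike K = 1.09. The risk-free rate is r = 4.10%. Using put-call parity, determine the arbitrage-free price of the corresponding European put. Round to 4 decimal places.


Answer: Put price = 0.0483

Derivation:
Put-call parity: C - P = S_0 * exp(-qT) - K * exp(-rT).
S_0 * exp(-qT) = 1.1100 * 1.00000000 = 1.11000000
K * exp(-rT) = 1.0900 * 0.99659053 = 1.08628367
P = C - S*exp(-qT) + K*exp(-rT)
P = 0.0720 - 1.11000000 + 1.08628367 = 0.0483


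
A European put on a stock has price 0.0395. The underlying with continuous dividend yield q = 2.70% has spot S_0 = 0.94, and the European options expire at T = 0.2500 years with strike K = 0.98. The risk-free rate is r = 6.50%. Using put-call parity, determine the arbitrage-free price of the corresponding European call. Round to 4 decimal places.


Answer: Call price = 0.0090

Derivation:
Put-call parity: C - P = S_0 * exp(-qT) - K * exp(-rT).
S_0 * exp(-qT) = 0.9400 * 0.99327273 = 0.93367637
K * exp(-rT) = 0.9800 * 0.98388132 = 0.96420369
C = P + S*exp(-qT) - K*exp(-rT)
C = 0.0395 + 0.93367637 - 0.96420369 = 0.0090


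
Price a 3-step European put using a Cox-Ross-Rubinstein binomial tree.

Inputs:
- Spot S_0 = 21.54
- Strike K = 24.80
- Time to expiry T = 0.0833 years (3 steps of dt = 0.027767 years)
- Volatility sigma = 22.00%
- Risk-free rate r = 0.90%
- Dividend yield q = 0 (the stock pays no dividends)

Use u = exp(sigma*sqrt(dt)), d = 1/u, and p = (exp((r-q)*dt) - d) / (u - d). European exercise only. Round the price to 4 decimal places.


Answer: Price = V(0,0) = 3.2414

Derivation:
dt = T/N = 0.027767
u = exp(sigma*sqrt(dt)) = 1.037340; d = 1/u = 0.964004
p = (exp((r-q)*dt) - d) / (u - d) = 0.494244
Discount per step: exp(-r*dt) = 0.999750
Stock lattice S(k, i) with i counting down-moves:
  k=0: S(0,0) = 21.5400
  k=1: S(1,0) = 22.3443; S(1,1) = 20.7647
  k=2: S(2,0) = 23.1786; S(2,1) = 21.5400; S(2,2) = 20.0172
  k=3: S(3,0) = 24.0441; S(3,1) = 22.3443; S(3,2) = 20.7647; S(3,3) = 19.2967
Terminal payoffs V(N, i) = max(K - S_T, 0):
  V(3,0) = 0.755899; V(3,1) = 2.455706; V(3,2) = 4.035343; V(3,3) = 5.503308
Backward induction: V(k, i) = exp(-r*dt) * [p * V(k+1, i) + (1-p) * V(k+1, i+1)].
  V(2,0) = exp(-r*dt) * [p*0.755899 + (1-p)*2.455706] = 1.615182
  V(2,1) = exp(-r*dt) * [p*2.455706 + (1-p)*4.035343] = 3.253803
  V(2,2) = exp(-r*dt) * [p*4.035343 + (1-p)*5.503308] = 4.776581
  V(1,0) = exp(-r*dt) * [p*1.615182 + (1-p)*3.253803] = 2.443314
  V(1,1) = exp(-r*dt) * [p*3.253803 + (1-p)*4.776581] = 4.022951
  V(0,0) = exp(-r*dt) * [p*2.443314 + (1-p)*4.022951] = 3.241414


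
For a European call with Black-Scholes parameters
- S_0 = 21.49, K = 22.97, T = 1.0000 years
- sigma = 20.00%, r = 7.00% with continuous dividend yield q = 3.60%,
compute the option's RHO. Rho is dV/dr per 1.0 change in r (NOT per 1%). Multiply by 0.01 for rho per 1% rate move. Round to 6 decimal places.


d1 = -0.0630065302; d2 = -0.2630065302
phi(d1) = 0.3981512007; exp(-qT) = 0.9646402935; exp(-rT) = 0.9323938199
N(d2) = 0.3962727729
Rho = K*T*exp(-rT)*N(d2) = 22.9700 * 1.0000 * 0.9323938199 * 0.3962727729 = 8.487008

Answer: Rho = 8.487008


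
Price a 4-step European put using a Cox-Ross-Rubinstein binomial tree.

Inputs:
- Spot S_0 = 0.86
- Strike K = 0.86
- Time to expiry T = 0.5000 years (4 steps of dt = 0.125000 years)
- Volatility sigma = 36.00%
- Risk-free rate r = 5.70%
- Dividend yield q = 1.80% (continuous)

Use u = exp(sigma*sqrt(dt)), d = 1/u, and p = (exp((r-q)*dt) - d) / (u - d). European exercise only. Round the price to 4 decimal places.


dt = T/N = 0.125000
u = exp(sigma*sqrt(dt)) = 1.135734; d = 1/u = 0.880488
p = (exp((r-q)*dt) - d) / (u - d) = 0.487369
Discount per step: exp(-r*dt) = 0.992900
Stock lattice S(k, i) with i counting down-moves:
  k=0: S(0,0) = 0.8600
  k=1: S(1,0) = 0.9767; S(1,1) = 0.7572
  k=2: S(2,0) = 1.1093; S(2,1) = 0.8600; S(2,2) = 0.6667
  k=3: S(3,0) = 1.2599; S(3,1) = 0.9767; S(3,2) = 0.7572; S(3,3) = 0.5870
  k=4: S(4,0) = 1.4309; S(4,1) = 1.1093; S(4,2) = 0.8600; S(4,3) = 0.6667; S(4,4) = 0.5169
Terminal payoffs V(N, i) = max(K - S_T, 0):
  V(4,0) = 0.000000; V(4,1) = 0.000000; V(4,2) = 0.000000; V(4,3) = 0.193277; V(4,4) = 0.343118
Backward induction: V(k, i) = exp(-r*dt) * [p * V(k+1, i) + (1-p) * V(k+1, i+1)].
  V(3,0) = exp(-r*dt) * [p*0.000000 + (1-p)*0.000000] = 0.000000
  V(3,1) = exp(-r*dt) * [p*0.000000 + (1-p)*0.000000] = 0.000000
  V(3,2) = exp(-r*dt) * [p*0.000000 + (1-p)*0.193277] = 0.098377
  V(3,3) = exp(-r*dt) * [p*0.193277 + (1-p)*0.343118] = 0.268173
  V(2,0) = exp(-r*dt) * [p*0.000000 + (1-p)*0.000000] = 0.000000
  V(2,1) = exp(-r*dt) * [p*0.000000 + (1-p)*0.098377] = 0.050073
  V(2,2) = exp(-r*dt) * [p*0.098377 + (1-p)*0.268173] = 0.184103
  V(1,0) = exp(-r*dt) * [p*0.000000 + (1-p)*0.050073] = 0.025487
  V(1,1) = exp(-r*dt) * [p*0.050073 + (1-p)*0.184103] = 0.117938
  V(0,0) = exp(-r*dt) * [p*0.025487 + (1-p)*0.117938] = 0.072362

Answer: Price = V(0,0) = 0.0724


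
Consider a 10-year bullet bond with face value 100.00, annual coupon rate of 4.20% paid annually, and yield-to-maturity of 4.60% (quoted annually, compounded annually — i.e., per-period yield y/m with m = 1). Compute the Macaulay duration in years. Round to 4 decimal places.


Coupon per period c = face * coupon_rate / m = 4.200000
Periods per year m = 1; per-period yield y/m = 0.046000
Number of cashflows N = 10
Cashflows (t years, CF_t, discount factor 1/(1+y/m)^(m*t), PV):
  t = 1.0000: CF_t = 4.200000, DF = 0.956023, PV = 4.015296
  t = 2.0000: CF_t = 4.200000, DF = 0.913980, PV = 3.838715
  t = 3.0000: CF_t = 4.200000, DF = 0.873786, PV = 3.669900
  t = 4.0000: CF_t = 4.200000, DF = 0.835359, PV = 3.508509
  t = 5.0000: CF_t = 4.200000, DF = 0.798623, PV = 3.354215
  t = 6.0000: CF_t = 4.200000, DF = 0.763501, PV = 3.206706
  t = 7.0000: CF_t = 4.200000, DF = 0.729925, PV = 3.065685
  t = 8.0000: CF_t = 4.200000, DF = 0.697825, PV = 2.930865
  t = 9.0000: CF_t = 4.200000, DF = 0.667137, PV = 2.801974
  t = 10.0000: CF_t = 104.200000, DF = 0.637798, PV = 66.458552
Price P = sum_t PV_t = 96.850417
Macaulay numerator sum_t t * PV_t:
  t * PV_t at t = 1.0000: 4.015296
  t * PV_t at t = 2.0000: 7.677431
  t * PV_t at t = 3.0000: 11.009700
  t * PV_t at t = 4.0000: 14.034035
  t * PV_t at t = 5.0000: 16.771074
  t * PV_t at t = 6.0000: 19.240238
  t * PV_t at t = 7.0000: 21.459794
  t * PV_t at t = 8.0000: 23.446920
  t * PV_t at t = 9.0000: 25.217768
  t * PV_t at t = 10.0000: 664.585519
Macaulay duration D = (sum_t t * PV_t) / P = 807.457773 / 96.850417 = 8.337164

Answer: Macaulay duration = 8.3372 years


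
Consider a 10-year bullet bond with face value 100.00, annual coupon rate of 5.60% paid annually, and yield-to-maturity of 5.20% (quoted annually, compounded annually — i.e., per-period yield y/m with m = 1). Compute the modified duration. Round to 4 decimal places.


Coupon per period c = face * coupon_rate / m = 5.600000
Periods per year m = 1; per-period yield y/m = 0.052000
Number of cashflows N = 10
Cashflows (t years, CF_t, discount factor 1/(1+y/m)^(m*t), PV):
  t = 1.0000: CF_t = 5.600000, DF = 0.950570, PV = 5.323194
  t = 2.0000: CF_t = 5.600000, DF = 0.903584, PV = 5.060070
  t = 3.0000: CF_t = 5.600000, DF = 0.858920, PV = 4.809953
  t = 4.0000: CF_t = 5.600000, DF = 0.816464, PV = 4.572198
  t = 5.0000: CF_t = 5.600000, DF = 0.776106, PV = 4.346196
  t = 6.0000: CF_t = 5.600000, DF = 0.737744, PV = 4.131365
  t = 7.0000: CF_t = 5.600000, DF = 0.701277, PV = 3.927153
  t = 8.0000: CF_t = 5.600000, DF = 0.666613, PV = 3.733035
  t = 9.0000: CF_t = 5.600000, DF = 0.633663, PV = 3.548513
  t = 10.0000: CF_t = 105.600000, DF = 0.602341, PV = 63.607235
Price P = sum_t PV_t = 103.058914
First compute Macaulay numerator sum_t t * PV_t:
  t * PV_t at t = 1.0000: 5.323194
  t * PV_t at t = 2.0000: 10.120141
  t * PV_t at t = 3.0000: 14.429858
  t * PV_t at t = 4.0000: 18.288794
  t * PV_t at t = 5.0000: 21.730981
  t * PV_t at t = 6.0000: 24.788191
  t * PV_t at t = 7.0000: 27.490073
  t * PV_t at t = 8.0000: 29.864283
  t * PV_t at t = 9.0000: 31.936615
  t * PV_t at t = 10.0000: 636.072354
Macaulay duration D = 820.044483 / 103.058914 = 7.957046
Modified duration = D / (1 + y/m) = 7.957046 / (1 + 0.052000) = 7.563732

Answer: Modified duration = 7.5637


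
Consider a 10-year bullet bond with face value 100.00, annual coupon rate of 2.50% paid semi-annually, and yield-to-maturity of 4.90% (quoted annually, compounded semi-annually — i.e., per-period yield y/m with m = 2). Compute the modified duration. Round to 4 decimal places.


Answer: Modified duration = 8.5487

Derivation:
Coupon per period c = face * coupon_rate / m = 1.250000
Periods per year m = 2; per-period yield y/m = 0.024500
Number of cashflows N = 20
Cashflows (t years, CF_t, discount factor 1/(1+y/m)^(m*t), PV):
  t = 0.5000: CF_t = 1.250000, DF = 0.976086, PV = 1.220107
  t = 1.0000: CF_t = 1.250000, DF = 0.952744, PV = 1.190930
  t = 1.5000: CF_t = 1.250000, DF = 0.929960, PV = 1.162450
  t = 2.0000: CF_t = 1.250000, DF = 0.907721, PV = 1.134651
  t = 2.5000: CF_t = 1.250000, DF = 0.886013, PV = 1.107516
  t = 3.0000: CF_t = 1.250000, DF = 0.864825, PV = 1.081031
  t = 3.5000: CF_t = 1.250000, DF = 0.844143, PV = 1.055179
  t = 4.0000: CF_t = 1.250000, DF = 0.823957, PV = 1.029946
  t = 4.5000: CF_t = 1.250000, DF = 0.804252, PV = 1.005315
  t = 5.0000: CF_t = 1.250000, DF = 0.785019, PV = 0.981274
  t = 5.5000: CF_t = 1.250000, DF = 0.766246, PV = 0.957808
  t = 6.0000: CF_t = 1.250000, DF = 0.747922, PV = 0.934903
  t = 6.5000: CF_t = 1.250000, DF = 0.730036, PV = 0.912545
  t = 7.0000: CF_t = 1.250000, DF = 0.712578, PV = 0.890723
  t = 7.5000: CF_t = 1.250000, DF = 0.695538, PV = 0.869422
  t = 8.0000: CF_t = 1.250000, DF = 0.678904, PV = 0.848630
  t = 8.5000: CF_t = 1.250000, DF = 0.662669, PV = 0.828336
  t = 9.0000: CF_t = 1.250000, DF = 0.646822, PV = 0.808527
  t = 9.5000: CF_t = 1.250000, DF = 0.631354, PV = 0.789192
  t = 10.0000: CF_t = 101.250000, DF = 0.616255, PV = 62.395860
Price P = sum_t PV_t = 81.204347
First compute Macaulay numerator sum_t t * PV_t:
  t * PV_t at t = 0.5000: 0.610054
  t * PV_t at t = 1.0000: 1.190930
  t * PV_t at t = 1.5000: 1.743674
  t * PV_t at t = 2.0000: 2.269301
  t * PV_t at t = 2.5000: 2.768791
  t * PV_t at t = 3.0000: 3.243094
  t * PV_t at t = 3.5000: 3.693128
  t * PV_t at t = 4.0000: 4.119783
  t * PV_t at t = 4.5000: 4.523919
  t * PV_t at t = 5.0000: 4.906371
  t * PV_t at t = 5.5000: 5.267944
  t * PV_t at t = 6.0000: 5.609417
  t * PV_t at t = 6.5000: 5.931545
  t * PV_t at t = 7.0000: 6.235059
  t * PV_t at t = 7.5000: 6.520664
  t * PV_t at t = 8.0000: 6.789044
  t * PV_t at t = 8.5000: 7.040858
  t * PV_t at t = 9.0000: 7.276746
  t * PV_t at t = 9.5000: 7.497325
  t * PV_t at t = 10.0000: 623.958603
Macaulay duration D = 711.196248 / 81.204347 = 8.758106
Modified duration = D / (1 + y/m) = 8.758106 / (1 + 0.024500) = 8.548663


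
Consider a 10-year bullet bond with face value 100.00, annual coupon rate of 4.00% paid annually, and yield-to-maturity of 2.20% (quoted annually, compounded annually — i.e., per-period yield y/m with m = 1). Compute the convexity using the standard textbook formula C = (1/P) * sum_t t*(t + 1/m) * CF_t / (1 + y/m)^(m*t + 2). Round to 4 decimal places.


Answer: Convexity = 85.3180

Derivation:
Coupon per period c = face * coupon_rate / m = 4.000000
Periods per year m = 1; per-period yield y/m = 0.022000
Number of cashflows N = 10
Cashflows (t years, CF_t, discount factor 1/(1+y/m)^(m*t), PV):
  t = 1.0000: CF_t = 4.000000, DF = 0.978474, PV = 3.913894
  t = 2.0000: CF_t = 4.000000, DF = 0.957411, PV = 3.829642
  t = 3.0000: CF_t = 4.000000, DF = 0.936801, PV = 3.747204
  t = 4.0000: CF_t = 4.000000, DF = 0.916635, PV = 3.666540
  t = 5.0000: CF_t = 4.000000, DF = 0.896903, PV = 3.587612
  t = 6.0000: CF_t = 4.000000, DF = 0.877596, PV = 3.510384
  t = 7.0000: CF_t = 4.000000, DF = 0.858704, PV = 3.434818
  t = 8.0000: CF_t = 4.000000, DF = 0.840220, PV = 3.360879
  t = 9.0000: CF_t = 4.000000, DF = 0.822133, PV = 3.288531
  t = 10.0000: CF_t = 104.000000, DF = 0.804435, PV = 83.661256
Price P = sum_t PV_t = 116.000760
Convexity numerator sum_t t*(t + 1/m) * CF_t / (1+y/m)^(m*t + 2):
  t = 1.0000: term = 7.494407
  t = 2.0000: term = 21.999239
  t = 3.0000: term = 43.051348
  t = 4.0000: term = 70.207678
  t = 5.0000: term = 103.044538
  t = 6.0000: term = 141.156901
  t = 7.0000: term = 184.157731
  t = 8.0000: term = 231.677325
  t = 9.0000: term = 283.362677
  t = 10.0000: term = 8810.798615
Convexity = (1/P) * sum = 9896.950461 / 116.000760 = 85.317979


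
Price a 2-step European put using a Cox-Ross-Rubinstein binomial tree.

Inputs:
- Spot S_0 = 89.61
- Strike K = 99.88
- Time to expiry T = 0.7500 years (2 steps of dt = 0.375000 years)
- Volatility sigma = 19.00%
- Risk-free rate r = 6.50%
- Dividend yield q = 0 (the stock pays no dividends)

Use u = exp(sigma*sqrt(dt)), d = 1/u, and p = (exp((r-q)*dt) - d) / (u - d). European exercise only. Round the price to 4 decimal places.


Answer: Price = V(0,0) = 9.7020

Derivation:
dt = T/N = 0.375000
u = exp(sigma*sqrt(dt)) = 1.123390; d = 1/u = 0.890163
p = (exp((r-q)*dt) - d) / (u - d) = 0.576741
Discount per step: exp(-r*dt) = 0.975920
Stock lattice S(k, i) with i counting down-moves:
  k=0: S(0,0) = 89.6100
  k=1: S(1,0) = 100.6670; S(1,1) = 79.7675
  k=2: S(2,0) = 113.0882; S(2,1) = 89.6100; S(2,2) = 71.0061
Terminal payoffs V(N, i) = max(K - S_T, 0):
  V(2,0) = 0.000000; V(2,1) = 10.270000; V(2,2) = 28.873928
Backward induction: V(k, i) = exp(-r*dt) * [p * V(k+1, i) + (1-p) * V(k+1, i+1)].
  V(1,0) = exp(-r*dt) * [p*0.000000 + (1-p)*10.270000] = 4.242194
  V(1,1) = exp(-r*dt) * [p*10.270000 + (1-p)*28.873928] = 17.707356
  V(0,0) = exp(-r*dt) * [p*4.242194 + (1-p)*17.707356] = 9.702050


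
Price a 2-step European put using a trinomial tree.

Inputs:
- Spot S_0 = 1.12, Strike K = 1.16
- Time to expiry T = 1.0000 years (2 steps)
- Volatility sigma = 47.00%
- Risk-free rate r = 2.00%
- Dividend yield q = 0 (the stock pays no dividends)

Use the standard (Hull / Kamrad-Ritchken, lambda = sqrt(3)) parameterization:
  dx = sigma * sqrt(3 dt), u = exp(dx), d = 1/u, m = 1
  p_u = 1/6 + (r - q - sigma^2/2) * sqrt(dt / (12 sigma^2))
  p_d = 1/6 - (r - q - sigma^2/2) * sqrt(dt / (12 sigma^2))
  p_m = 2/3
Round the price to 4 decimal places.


Answer: Price = V(0,0) = 0.1957

Derivation:
dt = T/N = 0.500000; dx = sigma*sqrt(3*dt) = 0.575630
u = exp(dx) = 1.778251; d = 1/u = 0.562350
p_u = 0.127384, p_m = 0.666667, p_d = 0.205950
Discount per step: exp(-r*dt) = 0.990050
Stock lattice S(k, j) with j the centered position index:
  k=0: S(0,+0) = 1.1200
  k=1: S(1,-1) = 0.6298; S(1,+0) = 1.1200; S(1,+1) = 1.9916
  k=2: S(2,-2) = 0.3542; S(2,-1) = 0.6298; S(2,+0) = 1.1200; S(2,+1) = 1.9916; S(2,+2) = 3.5416
Terminal payoffs V(N, j) = max(K - S_T, 0):
  V(2,-2) = 0.805813; V(2,-1) = 0.530168; V(2,+0) = 0.040000; V(2,+1) = 0.000000; V(2,+2) = 0.000000
Backward induction: V(k, j) = exp(-r*dt) * [p_u * V(k+1, j+1) + p_m * V(k+1, j) + p_d * V(k+1, j-1)]
  V(1,-1) = exp(-r*dt) * [p_u*0.040000 + p_m*0.530168 + p_d*0.805813] = 0.519279
  V(1,+0) = exp(-r*dt) * [p_u*0.000000 + p_m*0.040000 + p_d*0.530168] = 0.134503
  V(1,+1) = exp(-r*dt) * [p_u*0.000000 + p_m*0.000000 + p_d*0.040000] = 0.008156
  V(0,+0) = exp(-r*dt) * [p_u*0.008156 + p_m*0.134503 + p_d*0.519279] = 0.195686


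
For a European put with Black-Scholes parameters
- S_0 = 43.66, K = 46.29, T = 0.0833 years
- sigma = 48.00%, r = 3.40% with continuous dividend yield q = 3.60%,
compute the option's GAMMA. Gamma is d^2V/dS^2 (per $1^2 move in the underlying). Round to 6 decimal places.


d1 = -0.3541600762; d2 = -0.4926964252
phi(d1) = 0.3746911423; exp(-qT) = 0.9970056919; exp(-rT) = 0.9971718069
Gamma = exp(-qT) * phi(d1) / (S * sigma * sqrt(T)) = 0.9970056919 * 0.3746911423 / (43.6600 * 0.4800 * 0.2886173938) = 0.061762

Answer: Gamma = 0.061762


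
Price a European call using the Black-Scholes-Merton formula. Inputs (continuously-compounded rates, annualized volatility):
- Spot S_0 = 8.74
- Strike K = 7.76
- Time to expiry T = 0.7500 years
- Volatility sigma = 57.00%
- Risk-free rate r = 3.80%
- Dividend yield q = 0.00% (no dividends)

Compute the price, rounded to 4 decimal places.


d1 = (ln(S/K) + (r - q + 0.5*sigma^2) * T) / (sigma * sqrt(T)) = 0.54547518
d2 = d1 - sigma * sqrt(T) = 0.05184070
exp(-rT) = 0.97190229; exp(-qT) = 1.00000000
C = S_0 * exp(-qT) * N(d1) - K * exp(-rT) * N(d2)
N(d1) = 0.70728663; N(d2) = 0.52067219
C = 8.7400 * 1.00000000 * 0.70728663 - 7.7600 * 0.97190229 * 0.52067219 = 2.2548

Answer: Price = 2.2548


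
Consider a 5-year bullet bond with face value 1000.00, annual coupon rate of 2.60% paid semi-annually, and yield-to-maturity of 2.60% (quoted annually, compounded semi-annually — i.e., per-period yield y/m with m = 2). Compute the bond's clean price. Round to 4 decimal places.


Coupon per period c = face * coupon_rate / m = 13.000000
Periods per year m = 2; per-period yield y/m = 0.013000
Number of cashflows N = 10
Cashflows (t years, CF_t, discount factor 1/(1+y/m)^(m*t), PV):
  t = 0.5000: CF_t = 13.000000, DF = 0.987167, PV = 12.833169
  t = 1.0000: CF_t = 13.000000, DF = 0.974498, PV = 12.668479
  t = 1.5000: CF_t = 13.000000, DF = 0.961992, PV = 12.505902
  t = 2.0000: CF_t = 13.000000, DF = 0.949647, PV = 12.345412
  t = 2.5000: CF_t = 13.000000, DF = 0.937460, PV = 12.186981
  t = 3.0000: CF_t = 13.000000, DF = 0.925429, PV = 12.030583
  t = 3.5000: CF_t = 13.000000, DF = 0.913553, PV = 11.876193
  t = 4.0000: CF_t = 13.000000, DF = 0.901829, PV = 11.723783
  t = 4.5000: CF_t = 13.000000, DF = 0.890256, PV = 11.573330
  t = 5.0000: CF_t = 1013.000000, DF = 0.878831, PV = 890.256169
Price P = sum_t PV_t = 1000.000000

Answer: Price = 1000.0000


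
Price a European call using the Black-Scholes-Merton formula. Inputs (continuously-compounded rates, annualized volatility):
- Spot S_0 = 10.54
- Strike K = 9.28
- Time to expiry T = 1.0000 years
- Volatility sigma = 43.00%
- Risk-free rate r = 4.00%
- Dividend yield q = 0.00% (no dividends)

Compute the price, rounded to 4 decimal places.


d1 = (ln(S/K) + (r - q + 0.5*sigma^2) * T) / (sigma * sqrt(T)) = 0.60410697
d2 = d1 - sigma * sqrt(T) = 0.17410697
exp(-rT) = 0.96078944; exp(-qT) = 1.00000000
C = S_0 * exp(-qT) * N(d1) - K * exp(-rT) * N(d2)
N(d1) = 0.72711374; N(d2) = 0.56910930
C = 10.5400 * 1.00000000 * 0.72711374 - 9.2800 * 0.96078944 * 0.56910930 = 2.5895

Answer: Price = 2.5895


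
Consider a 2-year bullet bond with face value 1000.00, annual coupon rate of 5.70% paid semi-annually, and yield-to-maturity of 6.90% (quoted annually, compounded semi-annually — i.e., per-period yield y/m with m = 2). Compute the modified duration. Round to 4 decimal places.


Coupon per period c = face * coupon_rate / m = 28.500000
Periods per year m = 2; per-period yield y/m = 0.034500
Number of cashflows N = 4
Cashflows (t years, CF_t, discount factor 1/(1+y/m)^(m*t), PV):
  t = 0.5000: CF_t = 28.500000, DF = 0.966651, PV = 27.549541
  t = 1.0000: CF_t = 28.500000, DF = 0.934413, PV = 26.630779
  t = 1.5000: CF_t = 28.500000, DF = 0.903251, PV = 25.742657
  t = 2.0000: CF_t = 1028.500000, DF = 0.873128, PV = 898.012364
Price P = sum_t PV_t = 977.935341
First compute Macaulay numerator sum_t t * PV_t:
  t * PV_t at t = 0.5000: 13.774770
  t * PV_t at t = 1.0000: 26.630779
  t * PV_t at t = 1.5000: 38.613986
  t * PV_t at t = 2.0000: 1796.024727
Macaulay duration D = 1875.044263 / 977.935341 = 1.917350
Modified duration = D / (1 + y/m) = 1.917350 / (1 + 0.034500) = 1.853407

Answer: Modified duration = 1.8534


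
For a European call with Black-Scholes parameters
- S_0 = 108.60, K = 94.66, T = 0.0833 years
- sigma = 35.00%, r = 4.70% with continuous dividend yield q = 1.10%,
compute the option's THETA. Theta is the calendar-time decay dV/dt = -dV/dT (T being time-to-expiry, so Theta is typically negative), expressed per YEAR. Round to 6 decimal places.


d1 = 1.4401746410; d2 = 1.3391585532
phi(d1) = 0.1414243928; exp(-qT) = 0.9990841197; exp(-rT) = 0.9960925540
Theta = -S*exp(-qT)*phi(d1)*sigma/(2*sqrt(T)) - r*K*exp(-rT)*N(d2) + q*S*exp(-qT)*N(d1)
N(d1) = 0.9250910021; N(d2) = 0.9097404690; sqrt(T) = 0.2886173938
Term 1 = -108.6000 * 0.9990841197 * 0.1414243928 * 0.3500 / (2 * 0.2886173938) = -9.3040439236
Term 2 = -0.0470 * 94.6600 * 0.9960925540 * 0.9097404690 = -4.0316383352
Term 3 = 0.0110 * 108.6000 * 0.9990841197 * 0.9250910021 = 1.1041015592
Theta = -9.3040439236 + (-4.0316383352) + (1.1041015592) = -12.231581

Answer: Theta = -12.231581


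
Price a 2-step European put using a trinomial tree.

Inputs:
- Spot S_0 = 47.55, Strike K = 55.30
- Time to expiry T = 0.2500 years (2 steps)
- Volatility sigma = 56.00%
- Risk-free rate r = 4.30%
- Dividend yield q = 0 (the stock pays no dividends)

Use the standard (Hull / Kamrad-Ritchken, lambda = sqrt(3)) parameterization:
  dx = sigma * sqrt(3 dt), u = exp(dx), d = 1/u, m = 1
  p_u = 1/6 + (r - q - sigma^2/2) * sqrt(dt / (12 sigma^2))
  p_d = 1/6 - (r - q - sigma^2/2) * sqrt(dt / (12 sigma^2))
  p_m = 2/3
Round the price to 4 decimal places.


dt = T/N = 0.125000; dx = sigma*sqrt(3*dt) = 0.342929
u = exp(dx) = 1.409068; d = 1/u = 0.709689
p_u = 0.145926, p_m = 0.666667, p_d = 0.187407
Discount per step: exp(-r*dt) = 0.994639
Stock lattice S(k, j) with j the centered position index:
  k=0: S(0,+0) = 47.5500
  k=1: S(1,-1) = 33.7457; S(1,+0) = 47.5500; S(1,+1) = 67.0012
  k=2: S(2,-2) = 23.9490; S(2,-1) = 33.7457; S(2,+0) = 47.5500; S(2,+1) = 67.0012; S(2,+2) = 94.4092
Terminal payoffs V(N, j) = max(K - S_T, 0):
  V(2,-2) = 31.351046; V(2,-1) = 21.554292; V(2,+0) = 7.750000; V(2,+1) = 0.000000; V(2,+2) = 0.000000
Backward induction: V(k, j) = exp(-r*dt) * [p_u * V(k+1, j+1) + p_m * V(k+1, j) + p_d * V(k+1, j-1)]
  V(1,-1) = exp(-r*dt) * [p_u*7.750000 + p_m*21.554292 + p_d*31.351046] = 21.261279
  V(1,+0) = exp(-r*dt) * [p_u*0.000000 + p_m*7.750000 + p_d*21.554292] = 9.156745
  V(1,+1) = exp(-r*dt) * [p_u*0.000000 + p_m*0.000000 + p_d*7.750000] = 1.444620
  V(0,+0) = exp(-r*dt) * [p_u*1.444620 + p_m*9.156745 + p_d*21.261279] = 10.244607

Answer: Price = V(0,0) = 10.2446


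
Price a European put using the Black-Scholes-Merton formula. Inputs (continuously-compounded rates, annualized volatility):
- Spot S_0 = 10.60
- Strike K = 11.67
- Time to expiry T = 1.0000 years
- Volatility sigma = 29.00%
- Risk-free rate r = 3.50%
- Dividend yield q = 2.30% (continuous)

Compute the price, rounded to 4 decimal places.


d1 = (ln(S/K) + (r - q + 0.5*sigma^2) * T) / (sigma * sqrt(T)) = -0.14523257
d2 = d1 - sigma * sqrt(T) = -0.43523257
exp(-rT) = 0.96560542; exp(-qT) = 0.97726248
P = K * exp(-rT) * N(-d2) - S_0 * exp(-qT) * N(-d1)
N(-d1) = 0.55773637; N(-d2) = 0.66830319
P = 11.6700 * 0.96560542 * 0.66830319 - 10.6000 * 0.97726248 * 0.55773637 = 1.7533

Answer: Price = 1.7533


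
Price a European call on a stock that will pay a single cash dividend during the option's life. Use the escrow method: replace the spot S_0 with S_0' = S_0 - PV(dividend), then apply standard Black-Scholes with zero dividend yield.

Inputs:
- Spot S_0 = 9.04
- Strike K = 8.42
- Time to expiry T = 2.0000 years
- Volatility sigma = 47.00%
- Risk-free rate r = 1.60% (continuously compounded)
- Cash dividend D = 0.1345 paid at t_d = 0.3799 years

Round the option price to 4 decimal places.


PV(D) = D * exp(-r * t_d) = 0.1345 * 0.99394004 = 0.13368493
S_0' = S_0 - PV(D) = 9.0400 - 0.13368493 = 8.90631507
d1 = (ln(S_0'/K) + (r + sigma^2/2)*T) / (sigma*sqrt(T)) = 0.46496146
d2 = d1 - sigma*sqrt(T) = -0.19971892
exp(-rT) = 0.96850658
N(d1) = 0.67902047; N(d2) = 0.42085021
C = S_0' * N(d1) - K * exp(-rT) * N(d2) = 8.90631507 * 0.67902047 - 8.4200 * 0.96850658 * 0.42085021 = 2.6156

Answer: Price = 2.6156


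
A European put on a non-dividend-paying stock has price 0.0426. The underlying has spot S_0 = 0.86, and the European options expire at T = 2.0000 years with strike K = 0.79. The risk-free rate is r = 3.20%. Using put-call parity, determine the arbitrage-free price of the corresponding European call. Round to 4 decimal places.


Put-call parity: C - P = S_0 * exp(-qT) - K * exp(-rT).
S_0 * exp(-qT) = 0.8600 * 1.00000000 = 0.86000000
K * exp(-rT) = 0.7900 * 0.93800500 = 0.74102395
C = P + S*exp(-qT) - K*exp(-rT)
C = 0.0426 + 0.86000000 - 0.74102395 = 0.1616

Answer: Call price = 0.1616


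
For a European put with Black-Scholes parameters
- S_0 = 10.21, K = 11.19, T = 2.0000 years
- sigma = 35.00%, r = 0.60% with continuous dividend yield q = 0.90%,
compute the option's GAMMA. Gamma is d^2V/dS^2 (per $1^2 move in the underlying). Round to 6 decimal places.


d1 = 0.0501987425; d2 = -0.4447760043
phi(d1) = 0.3984399469; exp(-qT) = 0.9821610324; exp(-rT) = 0.9880717129
Gamma = exp(-qT) * phi(d1) / (S * sigma * sqrt(T)) = 0.9821610324 * 0.3984399469 / (10.2100 * 0.3500 * 1.4142135624) = 0.077435

Answer: Gamma = 0.077435


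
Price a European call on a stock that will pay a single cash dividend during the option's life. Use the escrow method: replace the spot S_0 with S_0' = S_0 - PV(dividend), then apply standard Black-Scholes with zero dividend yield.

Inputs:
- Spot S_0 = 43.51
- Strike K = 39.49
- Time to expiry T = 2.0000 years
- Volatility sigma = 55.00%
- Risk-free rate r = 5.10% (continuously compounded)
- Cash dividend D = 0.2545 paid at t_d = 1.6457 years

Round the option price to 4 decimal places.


Answer: Price = 16.1014

Derivation:
PV(D) = D * exp(-r * t_d) = 0.2545 * 0.91949497 = 0.23401147
S_0' = S_0 - PV(D) = 43.5100 - 0.23401147 = 43.27598853
d1 = (ln(S_0'/K) + (r + sigma^2/2)*T) / (sigma*sqrt(T)) = 0.63774664
d2 = d1 - sigma*sqrt(T) = -0.14007082
exp(-rT) = 0.90302955
N(d1) = 0.73818069; N(d2) = 0.44430202
C = S_0' * N(d1) - K * exp(-rT) * N(d2) = 43.27598853 * 0.73818069 - 39.4900 * 0.90302955 * 0.44430202 = 16.1014


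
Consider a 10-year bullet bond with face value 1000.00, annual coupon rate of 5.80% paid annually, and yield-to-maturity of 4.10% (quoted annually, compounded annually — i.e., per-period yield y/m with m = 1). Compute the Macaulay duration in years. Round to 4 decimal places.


Coupon per period c = face * coupon_rate / m = 58.000000
Periods per year m = 1; per-period yield y/m = 0.041000
Number of cashflows N = 10
Cashflows (t years, CF_t, discount factor 1/(1+y/m)^(m*t), PV):
  t = 1.0000: CF_t = 58.000000, DF = 0.960615, PV = 55.715658
  t = 2.0000: CF_t = 58.000000, DF = 0.922781, PV = 53.521285
  t = 3.0000: CF_t = 58.000000, DF = 0.886437, PV = 51.413338
  t = 4.0000: CF_t = 58.000000, DF = 0.851524, PV = 49.388413
  t = 5.0000: CF_t = 58.000000, DF = 0.817987, PV = 47.443241
  t = 6.0000: CF_t = 58.000000, DF = 0.785770, PV = 45.574679
  t = 7.0000: CF_t = 58.000000, DF = 0.754823, PV = 43.779711
  t = 8.0000: CF_t = 58.000000, DF = 0.725094, PV = 42.055438
  t = 9.0000: CF_t = 58.000000, DF = 0.696536, PV = 40.399076
  t = 10.0000: CF_t = 1058.000000, DF = 0.669103, PV = 707.910530
Price P = sum_t PV_t = 1137.201369
Macaulay numerator sum_t t * PV_t:
  t * PV_t at t = 1.0000: 55.715658
  t * PV_t at t = 2.0000: 107.042571
  t * PV_t at t = 3.0000: 154.240015
  t * PV_t at t = 4.0000: 197.553654
  t * PV_t at t = 5.0000: 237.216203
  t * PV_t at t = 6.0000: 273.448073
  t * PV_t at t = 7.0000: 306.457975
  t * PV_t at t = 8.0000: 336.443502
  t * PV_t at t = 9.0000: 363.591681
  t * PV_t at t = 10.0000: 7079.105303
Macaulay duration D = (sum_t t * PV_t) / P = 9110.814634 / 1137.201369 = 8.011611

Answer: Macaulay duration = 8.0116 years


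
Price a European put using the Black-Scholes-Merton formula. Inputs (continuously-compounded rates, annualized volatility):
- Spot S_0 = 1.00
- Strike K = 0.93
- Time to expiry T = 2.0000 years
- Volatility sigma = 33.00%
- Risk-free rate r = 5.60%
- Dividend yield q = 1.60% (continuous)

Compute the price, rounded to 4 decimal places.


Answer: Price = 0.1061

Derivation:
d1 = (ln(S/K) + (r - q + 0.5*sigma^2) * T) / (sigma * sqrt(T)) = 0.56026576
d2 = d1 - sigma * sqrt(T) = 0.09357528
exp(-rT) = 0.89404426; exp(-qT) = 0.96850658
P = K * exp(-rT) * N(-d2) - S_0 * exp(-qT) * N(-d1)
N(-d1) = 0.28764909; N(-d2) = 0.46272327
P = 0.9300 * 0.89404426 * 0.46272327 - 1.0000 * 0.96850658 * 0.28764909 = 0.1061


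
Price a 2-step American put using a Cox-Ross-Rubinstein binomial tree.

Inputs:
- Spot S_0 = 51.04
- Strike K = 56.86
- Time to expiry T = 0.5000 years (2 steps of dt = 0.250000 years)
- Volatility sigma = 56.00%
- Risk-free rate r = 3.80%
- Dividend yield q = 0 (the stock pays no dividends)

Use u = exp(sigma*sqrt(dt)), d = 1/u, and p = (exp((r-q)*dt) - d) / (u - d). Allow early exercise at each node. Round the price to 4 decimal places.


Answer: Price = V(0,0) = 11.4226

Derivation:
dt = T/N = 0.250000
u = exp(sigma*sqrt(dt)) = 1.323130; d = 1/u = 0.755784
p = (exp((r-q)*dt) - d) / (u - d) = 0.447278
Discount per step: exp(-r*dt) = 0.990545
Stock lattice S(k, i) with i counting down-moves:
  k=0: S(0,0) = 51.0400
  k=1: S(1,0) = 67.5325; S(1,1) = 38.5752
  k=2: S(2,0) = 89.3543; S(2,1) = 51.0400; S(2,2) = 29.1545
Terminal payoffs V(N, i) = max(K - S_T, 0):
  V(2,0) = 0.000000; V(2,1) = 5.820000; V(2,2) = 27.705489
Backward induction: V(k, i) = exp(-r*dt) * [p * V(k+1, i) + (1-p) * V(k+1, i+1)]; then take max(V_cont, immediate exercise) for American.
  V(1,0) = exp(-r*dt) * [p*0.000000 + (1-p)*5.820000] = 3.186426; exercise = 0.000000; V(1,0) = max -> 3.186426
  V(1,1) = exp(-r*dt) * [p*5.820000 + (1-p)*27.705489] = 17.747186; exercise = 18.284798; V(1,1) = max -> 18.284798
  V(0,0) = exp(-r*dt) * [p*3.186426 + (1-p)*18.284798] = 11.422593; exercise = 5.820000; V(0,0) = max -> 11.422593


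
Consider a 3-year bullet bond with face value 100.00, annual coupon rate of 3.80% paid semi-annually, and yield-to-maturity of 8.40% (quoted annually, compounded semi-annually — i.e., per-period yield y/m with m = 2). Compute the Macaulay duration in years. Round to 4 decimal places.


Coupon per period c = face * coupon_rate / m = 1.900000
Periods per year m = 2; per-period yield y/m = 0.042000
Number of cashflows N = 6
Cashflows (t years, CF_t, discount factor 1/(1+y/m)^(m*t), PV):
  t = 0.5000: CF_t = 1.900000, DF = 0.959693, PV = 1.823417
  t = 1.0000: CF_t = 1.900000, DF = 0.921010, PV = 1.749920
  t = 1.5000: CF_t = 1.900000, DF = 0.883887, PV = 1.679386
  t = 2.0000: CF_t = 1.900000, DF = 0.848260, PV = 1.611695
  t = 2.5000: CF_t = 1.900000, DF = 0.814069, PV = 1.546732
  t = 3.0000: CF_t = 101.900000, DF = 0.781257, PV = 79.610045
Price P = sum_t PV_t = 88.021193
Macaulay numerator sum_t t * PV_t:
  t * PV_t at t = 0.5000: 0.911708
  t * PV_t at t = 1.0000: 1.749920
  t * PV_t at t = 1.5000: 2.519079
  t * PV_t at t = 2.0000: 3.223389
  t * PV_t at t = 2.5000: 3.866829
  t * PV_t at t = 3.0000: 238.830135
Macaulay duration D = (sum_t t * PV_t) / P = 251.101061 / 88.021193 = 2.852734

Answer: Macaulay duration = 2.8527 years


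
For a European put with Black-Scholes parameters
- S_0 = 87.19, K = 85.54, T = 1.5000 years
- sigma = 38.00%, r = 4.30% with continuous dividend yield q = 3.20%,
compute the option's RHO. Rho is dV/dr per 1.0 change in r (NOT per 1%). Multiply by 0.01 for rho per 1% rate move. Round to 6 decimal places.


d1 = 0.3092062725; d2 = -0.1561967786
phi(d1) = 0.3803198033; exp(-qT) = 0.9531337871; exp(-rT) = 0.9375361143
N(-d2) = 0.5620610421
Rho = -K*T*exp(-rT)*N(-d2) = -85.5400 * 1.5000 * 0.9375361143 * 0.5620610421 = -67.613279

Answer: Rho = -67.613279


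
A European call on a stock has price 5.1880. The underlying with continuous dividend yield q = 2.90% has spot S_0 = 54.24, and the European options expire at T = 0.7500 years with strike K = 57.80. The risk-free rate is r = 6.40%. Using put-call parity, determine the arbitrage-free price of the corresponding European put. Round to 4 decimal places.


Answer: Put price = 7.2061

Derivation:
Put-call parity: C - P = S_0 * exp(-qT) - K * exp(-rT).
S_0 * exp(-qT) = 54.2400 * 0.97848483 = 53.07301695
K * exp(-rT) = 57.8000 * 0.95313379 = 55.09113289
P = C - S*exp(-qT) + K*exp(-rT)
P = 5.1880 - 53.07301695 + 55.09113289 = 7.2061


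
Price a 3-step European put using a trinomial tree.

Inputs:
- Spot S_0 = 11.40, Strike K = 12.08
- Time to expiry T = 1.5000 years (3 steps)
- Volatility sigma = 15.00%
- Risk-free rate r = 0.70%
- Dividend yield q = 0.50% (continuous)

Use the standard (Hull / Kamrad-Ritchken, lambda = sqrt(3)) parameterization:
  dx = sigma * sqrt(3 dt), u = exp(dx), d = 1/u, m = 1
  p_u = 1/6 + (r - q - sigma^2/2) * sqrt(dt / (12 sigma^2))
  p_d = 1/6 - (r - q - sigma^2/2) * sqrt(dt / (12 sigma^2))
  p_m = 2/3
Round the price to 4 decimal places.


dt = T/N = 0.500000; dx = sigma*sqrt(3*dt) = 0.183712
u = exp(dx) = 1.201669; d = 1/u = 0.832176
p_u = 0.154079, p_m = 0.666667, p_d = 0.179254
Discount per step: exp(-r*dt) = 0.996506
Stock lattice S(k, j) with j the centered position index:
  k=0: S(0,+0) = 11.4000
  k=1: S(1,-1) = 9.4868; S(1,+0) = 11.4000; S(1,+1) = 13.6990
  k=2: S(2,-2) = 7.8947; S(2,-1) = 9.4868; S(2,+0) = 11.4000; S(2,+1) = 13.6990; S(2,+2) = 16.4617
  k=3: S(3,-3) = 6.5698; S(3,-2) = 7.8947; S(3,-1) = 9.4868; S(3,+0) = 11.4000; S(3,+1) = 13.6990; S(3,+2) = 16.4617; S(3,+3) = 19.7815
Terminal payoffs V(N, j) = max(K - S_T, 0):
  V(3,-3) = 5.510234; V(3,-2) = 4.185314; V(3,-1) = 2.593197; V(3,+0) = 0.680000; V(3,+1) = 0.000000; V(3,+2) = 0.000000; V(3,+3) = 0.000000
Backward induction: V(k, j) = exp(-r*dt) * [p_u * V(k+1, j+1) + p_m * V(k+1, j) + p_d * V(k+1, j-1)]
  V(2,-2) = exp(-r*dt) * [p_u*2.593197 + p_m*4.185314 + p_d*5.510234] = 4.162904
  V(2,-1) = exp(-r*dt) * [p_u*0.680000 + p_m*2.593197 + p_d*4.185314] = 2.574780
  V(2,+0) = exp(-r*dt) * [p_u*0.000000 + p_m*0.680000 + p_d*2.593197] = 0.914967
  V(2,+1) = exp(-r*dt) * [p_u*0.000000 + p_m*0.000000 + p_d*0.680000] = 0.121467
  V(2,+2) = exp(-r*dt) * [p_u*0.000000 + p_m*0.000000 + p_d*0.000000] = 0.000000
  V(1,-1) = exp(-r*dt) * [p_u*0.914967 + p_m*2.574780 + p_d*4.162904] = 2.594619
  V(1,+0) = exp(-r*dt) * [p_u*0.121467 + p_m*0.914967 + p_d*2.574780] = 1.086425
  V(1,+1) = exp(-r*dt) * [p_u*0.000000 + p_m*0.121467 + p_d*0.914967] = 0.244134
  V(0,+0) = exp(-r*dt) * [p_u*0.244134 + p_m*1.086425 + p_d*2.594619] = 1.222709

Answer: Price = V(0,0) = 1.2227


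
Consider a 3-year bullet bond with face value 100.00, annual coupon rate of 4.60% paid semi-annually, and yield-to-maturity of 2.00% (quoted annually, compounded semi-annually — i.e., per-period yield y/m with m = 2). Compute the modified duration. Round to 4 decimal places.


Answer: Modified duration = 2.8151

Derivation:
Coupon per period c = face * coupon_rate / m = 2.300000
Periods per year m = 2; per-period yield y/m = 0.010000
Number of cashflows N = 6
Cashflows (t years, CF_t, discount factor 1/(1+y/m)^(m*t), PV):
  t = 0.5000: CF_t = 2.300000, DF = 0.990099, PV = 2.277228
  t = 1.0000: CF_t = 2.300000, DF = 0.980296, PV = 2.254681
  t = 1.5000: CF_t = 2.300000, DF = 0.970590, PV = 2.232357
  t = 2.0000: CF_t = 2.300000, DF = 0.960980, PV = 2.210255
  t = 2.5000: CF_t = 2.300000, DF = 0.951466, PV = 2.188371
  t = 3.0000: CF_t = 102.300000, DF = 0.942045, PV = 96.371228
Price P = sum_t PV_t = 107.534119
First compute Macaulay numerator sum_t t * PV_t:
  t * PV_t at t = 0.5000: 1.138614
  t * PV_t at t = 1.0000: 2.254681
  t * PV_t at t = 1.5000: 3.348536
  t * PV_t at t = 2.0000: 4.420510
  t * PV_t at t = 2.5000: 5.470928
  t * PV_t at t = 3.0000: 289.113683
Macaulay duration D = 305.746951 / 107.534119 = 2.843255
Modified duration = D / (1 + y/m) = 2.843255 / (1 + 0.010000) = 2.815104


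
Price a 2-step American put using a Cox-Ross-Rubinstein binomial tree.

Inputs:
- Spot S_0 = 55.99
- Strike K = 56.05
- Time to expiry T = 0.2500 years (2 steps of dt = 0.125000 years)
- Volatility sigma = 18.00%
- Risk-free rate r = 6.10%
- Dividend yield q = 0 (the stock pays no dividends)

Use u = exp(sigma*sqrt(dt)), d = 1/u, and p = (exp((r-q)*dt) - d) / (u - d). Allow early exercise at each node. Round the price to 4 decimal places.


Answer: Price = V(0,0) = 1.6034

Derivation:
dt = T/N = 0.125000
u = exp(sigma*sqrt(dt)) = 1.065708; d = 1/u = 0.938343
p = (exp((r-q)*dt) - d) / (u - d) = 0.544192
Discount per step: exp(-r*dt) = 0.992404
Stock lattice S(k, i) with i counting down-moves:
  k=0: S(0,0) = 55.9900
  k=1: S(1,0) = 59.6690; S(1,1) = 52.5378
  k=2: S(2,0) = 63.5898; S(2,1) = 55.9900; S(2,2) = 49.2985
Terminal payoffs V(N, i) = max(K - S_T, 0):
  V(2,0) = 0.000000; V(2,1) = 0.060000; V(2,2) = 6.751489
Backward induction: V(k, i) = exp(-r*dt) * [p * V(k+1, i) + (1-p) * V(k+1, i+1)]; then take max(V_cont, immediate exercise) for American.
  V(1,0) = exp(-r*dt) * [p*0.000000 + (1-p)*0.060000] = 0.027141; exercise = 0.000000; V(1,0) = max -> 0.027141
  V(1,1) = exp(-r*dt) * [p*0.060000 + (1-p)*6.751489] = 3.086413; exercise = 3.512169; V(1,1) = max -> 3.512169
  V(0,0) = exp(-r*dt) * [p*0.027141 + (1-p)*3.512169] = 1.603374; exercise = 0.060000; V(0,0) = max -> 1.603374


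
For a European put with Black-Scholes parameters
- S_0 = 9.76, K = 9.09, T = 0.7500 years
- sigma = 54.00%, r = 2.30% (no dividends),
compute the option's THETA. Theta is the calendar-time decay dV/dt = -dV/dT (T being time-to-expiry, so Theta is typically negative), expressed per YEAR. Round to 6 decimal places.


Answer: Theta = -1.003717

Derivation:
d1 = 0.4227861014; d2 = -0.0448676167
phi(d1) = 0.3648340899; exp(-qT) = 1.0000000000; exp(-rT) = 0.9828979294
Theta = -S*exp(-qT)*phi(d1)*sigma/(2*sqrt(T)) + r*K*exp(-rT)*N(-d2) - q*S*exp(-qT)*N(-d1)
N(-d1) = 0.3362256645; N(-d2) = 0.5178935855; sqrt(T) = 0.8660254038
Term 1 = -9.7600 * 1.0000000000 * 0.3648340899 * 0.5400 / (2 * 0.8660254038) = -1.1101415611
Term 2 = 0.0230 * 9.0900 * 0.9828979294 * 0.5178935855 = 0.1064242679
Term 3 = 0 (no dividend yield, q = 0)
Theta = -1.1101415611 + (0.1064242679) + (0.0000000000) = -1.003717


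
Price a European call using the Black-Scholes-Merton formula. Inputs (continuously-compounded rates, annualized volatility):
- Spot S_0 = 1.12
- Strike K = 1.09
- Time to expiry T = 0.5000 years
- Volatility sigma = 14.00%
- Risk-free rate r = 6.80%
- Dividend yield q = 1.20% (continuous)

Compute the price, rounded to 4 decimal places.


Answer: Price = 0.0791

Derivation:
d1 = (ln(S/K) + (r - q + 0.5*sigma^2) * T) / (sigma * sqrt(T)) = 0.60660659
d2 = d1 - sigma * sqrt(T) = 0.50761164
exp(-rT) = 0.96657150; exp(-qT) = 0.99401796
C = S_0 * exp(-qT) * N(d1) - K * exp(-rT) * N(d2)
N(d1) = 0.72794399; N(d2) = 0.69413714
C = 1.1200 * 0.99401796 * 0.72794399 - 1.0900 * 0.96657150 * 0.69413714 = 0.0791


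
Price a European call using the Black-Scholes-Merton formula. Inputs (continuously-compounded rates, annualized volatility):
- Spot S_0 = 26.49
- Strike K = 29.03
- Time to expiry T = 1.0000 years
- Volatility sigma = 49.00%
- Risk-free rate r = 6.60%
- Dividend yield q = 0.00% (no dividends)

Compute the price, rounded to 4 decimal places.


Answer: Price = 4.8573

Derivation:
d1 = (ln(S/K) + (r - q + 0.5*sigma^2) * T) / (sigma * sqrt(T)) = 0.19283168
d2 = d1 - sigma * sqrt(T) = -0.29716832
exp(-rT) = 0.93613086; exp(-qT) = 1.00000000
C = S_0 * exp(-qT) * N(d1) - K * exp(-rT) * N(d2)
N(d1) = 0.57645461; N(d2) = 0.38316901
C = 26.4900 * 1.00000000 * 0.57645461 - 29.0300 * 0.93613086 * 0.38316901 = 4.8573
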